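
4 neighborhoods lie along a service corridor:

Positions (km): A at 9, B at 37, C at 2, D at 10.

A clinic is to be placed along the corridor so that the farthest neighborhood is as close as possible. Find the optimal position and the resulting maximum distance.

The 1-center on a line is the midpoint of the two extreme points: leftmost at 2, rightmost at 37.
Optimal location = (2 + 37)/2 = 19.5; maximum distance = (37 − 2)/2 = 17.5.

location 19.5, max distance 17.5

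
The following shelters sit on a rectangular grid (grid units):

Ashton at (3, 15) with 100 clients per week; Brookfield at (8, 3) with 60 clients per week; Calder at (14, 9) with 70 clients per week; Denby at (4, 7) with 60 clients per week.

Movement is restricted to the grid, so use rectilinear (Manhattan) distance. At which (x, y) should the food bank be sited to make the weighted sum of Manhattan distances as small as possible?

(4, 9)

Manhattan distance separates: Σwᵢ(|x−xᵢ|+|y−yᵢ|) = Σwᵢ|x−xᵢ| + Σwᵢ|y−yᵢ|, so x and y are optimised independently as 1-D weighted medians.
Total weight W = 290; half = 145.
x-coordinate, sorted with cumulative weight:
  x=3 (Ashton, w=100) cum 100
  x=4 (Denby, w=60) cum 160  ← median
  x=8 (Brookfield, w=60) cum 220
  x=14 (Calder, w=70) cum 290
⇒ x* = 4
y-coordinate, sorted with cumulative weight:
  y=3 (Brookfield, w=60) cum 60
  y=7 (Denby, w=60) cum 120
  y=9 (Calder, w=70) cum 190  ← median
  y=15 (Ashton, w=100) cum 290
⇒ y* = 9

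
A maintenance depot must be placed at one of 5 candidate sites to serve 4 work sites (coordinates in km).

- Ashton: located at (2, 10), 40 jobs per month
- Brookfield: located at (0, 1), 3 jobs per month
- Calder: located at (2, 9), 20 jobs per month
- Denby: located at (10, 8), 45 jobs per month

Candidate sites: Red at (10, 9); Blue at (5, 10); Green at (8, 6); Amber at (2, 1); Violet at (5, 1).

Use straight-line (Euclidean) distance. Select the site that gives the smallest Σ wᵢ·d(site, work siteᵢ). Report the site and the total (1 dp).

Total weighted distance at each candidate:
  Red (10, 9): total = 565.9
  Blue (5, 10): total = 456.5
  Green (8, 6): total = 578.2
  Amber (2, 1): total = 1004.4
  Violet (5, 1): total = 952.5
Minimum is at Blue with total 456.5 km.

Blue, total 456.5 km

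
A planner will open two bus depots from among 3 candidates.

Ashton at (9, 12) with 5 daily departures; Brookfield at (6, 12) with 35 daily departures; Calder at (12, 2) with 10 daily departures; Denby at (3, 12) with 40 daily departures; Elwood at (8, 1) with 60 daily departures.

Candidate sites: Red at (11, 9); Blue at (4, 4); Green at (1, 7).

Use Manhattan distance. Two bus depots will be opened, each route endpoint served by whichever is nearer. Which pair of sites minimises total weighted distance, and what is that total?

{Red, Blue}, total 1165

Evaluate every pair (each demand assigned to the nearer of the two):
  {Red, Blue}: total = 1165
  {Blue, Green}: total = 1215
  {Red, Green}: total = 1325
Best pair: {Red, Blue} with total 1165.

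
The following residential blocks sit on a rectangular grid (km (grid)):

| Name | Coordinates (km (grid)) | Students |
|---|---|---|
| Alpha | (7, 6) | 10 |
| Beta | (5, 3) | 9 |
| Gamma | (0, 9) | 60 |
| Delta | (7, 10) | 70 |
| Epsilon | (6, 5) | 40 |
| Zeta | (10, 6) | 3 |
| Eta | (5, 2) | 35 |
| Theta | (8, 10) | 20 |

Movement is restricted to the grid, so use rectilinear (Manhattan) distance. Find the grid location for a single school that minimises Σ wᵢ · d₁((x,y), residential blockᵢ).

Manhattan distance separates: Σwᵢ(|x−xᵢ|+|y−yᵢ|) = Σwᵢ|x−xᵢ| + Σwᵢ|y−yᵢ|, so x and y are optimised independently as 1-D weighted medians.
Total weight W = 247; half = 123.5.
x-coordinate, sorted with cumulative weight:
  x=0 (Gamma, w=60) cum 60
  x=5 (Beta, w=9) cum 69
  x=5 (Eta, w=35) cum 104
  x=6 (Epsilon, w=40) cum 144  ← median
  x=7 (Alpha, w=10) cum 154
  x=7 (Delta, w=70) cum 224
  x=8 (Theta, w=20) cum 244
  x=10 (Zeta, w=3) cum 247
⇒ x* = 6
y-coordinate, sorted with cumulative weight:
  y=2 (Eta, w=35) cum 35
  y=3 (Beta, w=9) cum 44
  y=5 (Epsilon, w=40) cum 84
  y=6 (Alpha, w=10) cum 94
  y=6 (Zeta, w=3) cum 97
  y=9 (Gamma, w=60) cum 157  ← median
  y=10 (Delta, w=70) cum 227
  y=10 (Theta, w=20) cum 247
⇒ y* = 9

(6, 9)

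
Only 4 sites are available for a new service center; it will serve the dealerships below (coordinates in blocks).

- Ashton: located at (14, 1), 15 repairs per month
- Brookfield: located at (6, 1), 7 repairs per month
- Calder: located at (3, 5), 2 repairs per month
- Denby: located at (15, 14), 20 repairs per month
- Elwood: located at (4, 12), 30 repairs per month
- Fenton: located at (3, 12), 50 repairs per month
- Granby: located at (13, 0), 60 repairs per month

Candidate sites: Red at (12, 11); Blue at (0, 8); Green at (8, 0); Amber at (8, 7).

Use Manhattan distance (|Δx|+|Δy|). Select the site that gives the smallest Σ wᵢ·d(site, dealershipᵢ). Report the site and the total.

Total weighted distance at each candidate:
  Red (12, 11): total = 1932
  Blue (0, 8): total = 2688
  Green (8, 0): total = 2196
  Amber (8, 7): total = 2020
Minimum is at Red with total 1932 blocks.

Red, total 1932 blocks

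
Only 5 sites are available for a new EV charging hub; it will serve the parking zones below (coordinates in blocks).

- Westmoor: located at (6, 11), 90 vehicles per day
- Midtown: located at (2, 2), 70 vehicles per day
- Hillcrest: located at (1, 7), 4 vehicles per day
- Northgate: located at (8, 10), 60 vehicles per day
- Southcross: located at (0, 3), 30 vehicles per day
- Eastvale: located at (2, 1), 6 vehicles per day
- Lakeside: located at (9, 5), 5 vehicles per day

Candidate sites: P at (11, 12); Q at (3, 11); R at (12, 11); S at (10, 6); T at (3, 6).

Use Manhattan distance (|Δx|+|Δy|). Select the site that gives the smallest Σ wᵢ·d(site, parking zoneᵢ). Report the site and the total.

Q, total 1810 blocks

Total weighted distance at each candidate:
  P (11, 12): total = 2995
  Q (3, 11): total = 1810
  R (12, 11): total = 2995
  S (10, 6): total = 2528
  T (3, 6): total = 1873
Minimum is at Q with total 1810 blocks.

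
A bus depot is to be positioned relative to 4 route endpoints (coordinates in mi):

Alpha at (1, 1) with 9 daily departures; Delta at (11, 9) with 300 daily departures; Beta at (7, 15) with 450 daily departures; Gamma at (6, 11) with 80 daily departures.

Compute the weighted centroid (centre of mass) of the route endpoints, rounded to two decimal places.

(8.27, 12.32)

The minimiser of Σwᵢ‖p−pᵢ‖² is the weighted centroid p* = (Σwᵢpᵢ)/(Σwᵢ).
Σwᵢ = 839.
Σwᵢxᵢ = 9·1 + 300·11 + 450·7 + 80·6 = 6939.
Σwᵢyᵢ = 9·1 + 300·9 + 450·15 + 80·11 = 10339.
x* = 6939/839 = 8.27, y* = 10339/839 = 12.32.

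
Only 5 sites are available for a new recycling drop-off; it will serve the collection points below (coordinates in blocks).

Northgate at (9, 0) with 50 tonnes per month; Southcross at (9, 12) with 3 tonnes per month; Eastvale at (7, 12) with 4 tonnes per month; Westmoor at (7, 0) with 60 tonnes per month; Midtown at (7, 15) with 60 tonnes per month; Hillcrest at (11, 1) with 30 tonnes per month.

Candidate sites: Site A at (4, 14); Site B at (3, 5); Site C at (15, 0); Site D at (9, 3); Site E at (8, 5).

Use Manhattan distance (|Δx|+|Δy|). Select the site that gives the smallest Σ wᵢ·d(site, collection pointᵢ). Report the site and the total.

Site D, total 1481 blocks

Total weighted distance at each candidate:
  Site A (4, 14): total = 2851
  Site B (3, 5): total = 2373
  Site C (15, 0): total = 2444
  Site D (9, 3): total = 1481
  Site E (8, 5): total = 1586
Minimum is at Site D with total 1481 blocks.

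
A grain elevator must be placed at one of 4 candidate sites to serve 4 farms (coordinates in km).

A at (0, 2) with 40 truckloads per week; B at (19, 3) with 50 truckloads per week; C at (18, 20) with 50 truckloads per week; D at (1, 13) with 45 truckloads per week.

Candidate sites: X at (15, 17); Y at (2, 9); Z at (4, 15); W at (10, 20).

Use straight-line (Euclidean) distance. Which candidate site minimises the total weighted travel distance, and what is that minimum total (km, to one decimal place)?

Total weighted distance at each candidate:
  X (15, 17): total = 2443.9
  Y (2, 9): total = 2349.0
  Z (4, 15): total = 2410.1
  W (10, 20): total = 2698.5
Minimum is at Y with total 2349.0 km.

Y, total 2349.0 km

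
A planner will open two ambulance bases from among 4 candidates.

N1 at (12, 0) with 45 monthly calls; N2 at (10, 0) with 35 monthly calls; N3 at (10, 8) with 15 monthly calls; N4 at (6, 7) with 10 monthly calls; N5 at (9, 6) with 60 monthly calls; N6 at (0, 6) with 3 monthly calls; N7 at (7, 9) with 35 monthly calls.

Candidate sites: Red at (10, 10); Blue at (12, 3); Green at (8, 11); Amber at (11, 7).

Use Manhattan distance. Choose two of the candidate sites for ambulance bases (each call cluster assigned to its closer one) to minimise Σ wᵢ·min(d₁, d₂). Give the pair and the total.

Evaluate every pair (each demand assigned to the nearer of the two):
  {Blue, Amber}: total = 816
  {Red, Blue}: total = 892
  {Blue, Green}: total = 949
  {Green, Amber}: total = 1041
  {Red, Amber}: total = 1076
  {Red, Green}: total = 1424
Best pair: {Blue, Amber} with total 816.

{Blue, Amber}, total 816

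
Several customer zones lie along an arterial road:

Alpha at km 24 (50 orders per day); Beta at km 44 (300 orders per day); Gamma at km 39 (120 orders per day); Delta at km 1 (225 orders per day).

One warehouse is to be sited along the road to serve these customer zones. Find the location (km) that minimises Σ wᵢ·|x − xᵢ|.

For a sum of weighted absolute distances on a line, the optimum is the weighted median (not the mean). Total weight W = 695; half-weight = 347.5.
Sort by position and accumulate weight:
  km 1 (Delta, w=225) → cum 225
  km 24 (Alpha, w=50) → cum 275
  km 39 (Gamma, w=120) → cum 395  ≥ 347.5 → median here
  km 44 (Beta, w=300) → cum 695
Optimal location: km 39.

x = 39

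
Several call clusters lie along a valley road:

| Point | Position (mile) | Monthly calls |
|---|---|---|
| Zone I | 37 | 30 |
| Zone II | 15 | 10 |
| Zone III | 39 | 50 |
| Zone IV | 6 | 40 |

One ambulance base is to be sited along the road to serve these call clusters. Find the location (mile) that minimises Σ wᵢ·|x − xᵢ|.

x = 37

For a sum of weighted absolute distances on a line, the optimum is the weighted median (not the mean). Total weight W = 130; half-weight = 65.
Sort by position and accumulate weight:
  mile 6 (Zone IV, w=40) → cum 40
  mile 15 (Zone II, w=10) → cum 50
  mile 37 (Zone I, w=30) → cum 80  ≥ 65 → median here
  mile 39 (Zone III, w=50) → cum 130
Optimal location: mile 37.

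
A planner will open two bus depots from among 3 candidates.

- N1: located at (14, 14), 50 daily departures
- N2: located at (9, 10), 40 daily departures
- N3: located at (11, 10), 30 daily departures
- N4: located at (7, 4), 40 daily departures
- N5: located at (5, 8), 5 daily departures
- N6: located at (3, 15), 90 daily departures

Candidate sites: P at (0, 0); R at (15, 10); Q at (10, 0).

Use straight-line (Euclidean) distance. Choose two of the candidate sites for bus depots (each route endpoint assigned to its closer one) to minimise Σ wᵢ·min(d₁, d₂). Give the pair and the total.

{R, Q}, total 1983.3

Evaluate every pair (each demand assigned to the nearer of the two):
  {R, Q}: total = 1983.3
  {P, R}: total = 2105.8
  {P, Q}: total = 3055.4
Best pair: {R, Q} with total 1983.3.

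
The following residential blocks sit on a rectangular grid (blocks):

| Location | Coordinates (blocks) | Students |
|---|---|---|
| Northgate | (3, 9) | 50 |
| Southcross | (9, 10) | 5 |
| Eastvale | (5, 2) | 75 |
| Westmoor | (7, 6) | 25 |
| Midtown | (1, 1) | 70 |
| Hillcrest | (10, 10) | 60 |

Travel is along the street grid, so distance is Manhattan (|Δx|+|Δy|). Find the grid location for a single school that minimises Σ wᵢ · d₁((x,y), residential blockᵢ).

Manhattan distance separates: Σwᵢ(|x−xᵢ|+|y−yᵢ|) = Σwᵢ|x−xᵢ| + Σwᵢ|y−yᵢ|, so x and y are optimised independently as 1-D weighted medians.
Total weight W = 285; half = 142.5.
x-coordinate, sorted with cumulative weight:
  x=1 (Midtown, w=70) cum 70
  x=3 (Northgate, w=50) cum 120
  x=5 (Eastvale, w=75) cum 195  ← median
  x=7 (Westmoor, w=25) cum 220
  x=9 (Southcross, w=5) cum 225
  x=10 (Hillcrest, w=60) cum 285
⇒ x* = 5
y-coordinate, sorted with cumulative weight:
  y=1 (Midtown, w=70) cum 70
  y=2 (Eastvale, w=75) cum 145  ← median
  y=6 (Westmoor, w=25) cum 170
  y=9 (Northgate, w=50) cum 220
  y=10 (Southcross, w=5) cum 225
  y=10 (Hillcrest, w=60) cum 285
⇒ y* = 2

(5, 2)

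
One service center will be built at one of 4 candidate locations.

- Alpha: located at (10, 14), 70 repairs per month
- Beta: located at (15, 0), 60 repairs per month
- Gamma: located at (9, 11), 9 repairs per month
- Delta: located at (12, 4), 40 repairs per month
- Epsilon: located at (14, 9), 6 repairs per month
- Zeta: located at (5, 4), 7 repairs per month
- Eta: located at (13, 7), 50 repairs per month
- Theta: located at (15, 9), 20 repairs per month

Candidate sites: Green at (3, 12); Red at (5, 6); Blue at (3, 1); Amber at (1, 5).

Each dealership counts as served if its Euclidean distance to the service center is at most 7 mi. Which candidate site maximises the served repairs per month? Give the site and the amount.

Coverage radius r = 7 mi; a point is covered iff (Δx)²+(Δy)² ≤ 7² = 49.
  Green (3, 12): covers {Gamma} → 9
  Red (5, 6): covers {Gamma, Zeta} → 16
  Blue (3, 1): covers {Zeta} → 7
  Amber (1, 5): covers {Zeta} → 7
Maximum coverage at Red: 16 repairs per month.

Red, covering 16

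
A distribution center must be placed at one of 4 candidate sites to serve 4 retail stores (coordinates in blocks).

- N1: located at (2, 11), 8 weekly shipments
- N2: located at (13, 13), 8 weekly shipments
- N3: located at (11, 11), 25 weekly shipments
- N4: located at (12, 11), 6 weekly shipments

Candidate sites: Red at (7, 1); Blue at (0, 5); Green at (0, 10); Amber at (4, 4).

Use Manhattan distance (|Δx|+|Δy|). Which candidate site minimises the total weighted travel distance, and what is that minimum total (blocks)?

Green, total 530 blocks

Total weighted distance at each candidate:
  Red (7, 1): total = 704
  Blue (0, 5): total = 765
  Green (0, 10): total = 530
  Amber (4, 4): total = 656
Minimum is at Green with total 530 blocks.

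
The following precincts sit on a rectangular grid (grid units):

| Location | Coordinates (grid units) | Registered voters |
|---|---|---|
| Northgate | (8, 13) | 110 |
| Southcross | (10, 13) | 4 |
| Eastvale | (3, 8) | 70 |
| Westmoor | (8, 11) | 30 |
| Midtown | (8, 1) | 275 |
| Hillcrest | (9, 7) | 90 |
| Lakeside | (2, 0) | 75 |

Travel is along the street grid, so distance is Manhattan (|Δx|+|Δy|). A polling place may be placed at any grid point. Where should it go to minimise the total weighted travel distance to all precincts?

(8, 1)

Manhattan distance separates: Σwᵢ(|x−xᵢ|+|y−yᵢ|) = Σwᵢ|x−xᵢ| + Σwᵢ|y−yᵢ|, so x and y are optimised independently as 1-D weighted medians.
Total weight W = 654; half = 327.
x-coordinate, sorted with cumulative weight:
  x=2 (Lakeside, w=75) cum 75
  x=3 (Eastvale, w=70) cum 145
  x=8 (Northgate, w=110) cum 255
  x=8 (Westmoor, w=30) cum 285
  x=8 (Midtown, w=275) cum 560  ← median
  x=9 (Hillcrest, w=90) cum 650
  x=10 (Southcross, w=4) cum 654
⇒ x* = 8
y-coordinate, sorted with cumulative weight:
  y=0 (Lakeside, w=75) cum 75
  y=1 (Midtown, w=275) cum 350  ← median
  y=7 (Hillcrest, w=90) cum 440
  y=8 (Eastvale, w=70) cum 510
  y=11 (Westmoor, w=30) cum 540
  y=13 (Northgate, w=110) cum 650
  y=13 (Southcross, w=4) cum 654
⇒ y* = 1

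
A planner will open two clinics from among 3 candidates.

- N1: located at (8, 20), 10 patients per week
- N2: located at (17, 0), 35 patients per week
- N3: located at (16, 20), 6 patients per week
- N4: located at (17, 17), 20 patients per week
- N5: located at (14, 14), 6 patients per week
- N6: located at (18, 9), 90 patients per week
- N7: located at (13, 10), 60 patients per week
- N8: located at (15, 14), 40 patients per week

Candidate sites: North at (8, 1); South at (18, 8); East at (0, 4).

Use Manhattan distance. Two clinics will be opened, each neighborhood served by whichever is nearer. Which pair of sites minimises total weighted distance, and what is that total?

Evaluate every pair (each demand assigned to the nearer of the two):
  {North, South}: total = 1719
  {South, East}: total = 1749
  {North, East}: total = 4576
Best pair: {North, South} with total 1719.

{North, South}, total 1719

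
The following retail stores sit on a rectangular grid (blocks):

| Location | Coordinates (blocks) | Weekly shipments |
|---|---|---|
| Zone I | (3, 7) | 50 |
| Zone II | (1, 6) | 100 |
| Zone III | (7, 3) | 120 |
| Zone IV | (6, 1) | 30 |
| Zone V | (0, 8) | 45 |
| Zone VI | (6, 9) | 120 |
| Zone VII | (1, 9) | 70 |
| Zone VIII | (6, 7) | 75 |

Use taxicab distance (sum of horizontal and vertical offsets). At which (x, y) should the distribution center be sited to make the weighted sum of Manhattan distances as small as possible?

Manhattan distance separates: Σwᵢ(|x−xᵢ|+|y−yᵢ|) = Σwᵢ|x−xᵢ| + Σwᵢ|y−yᵢ|, so x and y are optimised independently as 1-D weighted medians.
Total weight W = 610; half = 305.
x-coordinate, sorted with cumulative weight:
  x=0 (Zone V, w=45) cum 45
  x=1 (Zone II, w=100) cum 145
  x=1 (Zone VII, w=70) cum 215
  x=3 (Zone I, w=50) cum 265
  x=6 (Zone IV, w=30) cum 295
  x=6 (Zone VI, w=120) cum 415  ← median
  x=6 (Zone VIII, w=75) cum 490
  x=7 (Zone III, w=120) cum 610
⇒ x* = 6
y-coordinate, sorted with cumulative weight:
  y=1 (Zone IV, w=30) cum 30
  y=3 (Zone III, w=120) cum 150
  y=6 (Zone II, w=100) cum 250
  y=7 (Zone I, w=50) cum 300
  y=7 (Zone VIII, w=75) cum 375  ← median
  y=8 (Zone V, w=45) cum 420
  y=9 (Zone VI, w=120) cum 540
  y=9 (Zone VII, w=70) cum 610
⇒ y* = 7

(6, 7)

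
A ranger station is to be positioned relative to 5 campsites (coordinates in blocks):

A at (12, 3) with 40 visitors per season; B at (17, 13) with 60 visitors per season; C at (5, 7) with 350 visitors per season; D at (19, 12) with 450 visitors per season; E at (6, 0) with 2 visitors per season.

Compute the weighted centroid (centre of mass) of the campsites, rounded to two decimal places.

The minimiser of Σwᵢ‖p−pᵢ‖² is the weighted centroid p* = (Σwᵢpᵢ)/(Σwᵢ).
Σwᵢ = 902.
Σwᵢxᵢ = 40·12 + 60·17 + 350·5 + 450·19 + 2·6 = 11812.
Σwᵢyᵢ = 40·3 + 60·13 + 350·7 + 450·12 + 2·0 = 8750.
x* = 11812/902 = 13.10, y* = 8750/902 = 9.70.

(13.10, 9.70)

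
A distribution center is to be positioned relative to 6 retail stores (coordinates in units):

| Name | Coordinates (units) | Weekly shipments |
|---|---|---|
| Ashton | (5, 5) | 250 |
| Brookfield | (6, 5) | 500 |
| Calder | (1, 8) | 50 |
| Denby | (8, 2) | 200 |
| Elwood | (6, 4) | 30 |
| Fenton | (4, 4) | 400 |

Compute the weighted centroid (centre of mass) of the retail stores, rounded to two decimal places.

(5.37, 4.38)

The minimiser of Σwᵢ‖p−pᵢ‖² is the weighted centroid p* = (Σwᵢpᵢ)/(Σwᵢ).
Σwᵢ = 1430.
Σwᵢxᵢ = 250·5 + 500·6 + 50·1 + 200·8 + 30·6 + 400·4 = 7680.
Σwᵢyᵢ = 250·5 + 500·5 + 50·8 + 200·2 + 30·4 + 400·4 = 6270.
x* = 7680/1430 = 5.37, y* = 6270/1430 = 4.38.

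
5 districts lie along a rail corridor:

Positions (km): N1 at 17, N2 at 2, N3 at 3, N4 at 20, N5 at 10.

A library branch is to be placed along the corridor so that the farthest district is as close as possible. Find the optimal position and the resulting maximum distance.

location 11, max distance 9

The 1-center on a line is the midpoint of the two extreme points: leftmost at 2, rightmost at 20.
Optimal location = (2 + 20)/2 = 11; maximum distance = (20 − 2)/2 = 9.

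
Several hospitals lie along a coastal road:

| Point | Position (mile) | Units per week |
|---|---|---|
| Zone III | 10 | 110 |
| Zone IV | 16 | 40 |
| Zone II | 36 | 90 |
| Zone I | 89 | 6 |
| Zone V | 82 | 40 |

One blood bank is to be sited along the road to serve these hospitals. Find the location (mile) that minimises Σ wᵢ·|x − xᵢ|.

For a sum of weighted absolute distances on a line, the optimum is the weighted median (not the mean). Total weight W = 286; half-weight = 143.
Sort by position and accumulate weight:
  mile 10 (Zone III, w=110) → cum 110
  mile 16 (Zone IV, w=40) → cum 150  ≥ 143 → median here
  mile 36 (Zone II, w=90) → cum 240
  mile 82 (Zone V, w=40) → cum 280
  mile 89 (Zone I, w=6) → cum 286
Optimal location: mile 16.

x = 16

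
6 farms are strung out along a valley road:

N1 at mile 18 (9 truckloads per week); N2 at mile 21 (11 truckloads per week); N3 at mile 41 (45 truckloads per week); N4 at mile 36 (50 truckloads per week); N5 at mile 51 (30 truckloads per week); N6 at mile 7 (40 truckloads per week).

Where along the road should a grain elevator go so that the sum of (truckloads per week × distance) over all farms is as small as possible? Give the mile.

For a sum of weighted absolute distances on a line, the optimum is the weighted median (not the mean). Total weight W = 185; half-weight = 92.5.
Sort by position and accumulate weight:
  mile 7 (N6, w=40) → cum 40
  mile 18 (N1, w=9) → cum 49
  mile 21 (N2, w=11) → cum 60
  mile 36 (N4, w=50) → cum 110  ≥ 92.5 → median here
  mile 41 (N3, w=45) → cum 155
  mile 51 (N5, w=30) → cum 185
Optimal location: mile 36.

x = 36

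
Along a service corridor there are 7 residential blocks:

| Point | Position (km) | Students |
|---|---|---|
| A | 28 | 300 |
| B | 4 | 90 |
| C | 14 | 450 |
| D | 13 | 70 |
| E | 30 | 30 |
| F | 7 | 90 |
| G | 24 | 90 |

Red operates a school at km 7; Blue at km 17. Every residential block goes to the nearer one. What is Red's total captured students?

The indifferent point is the midpoint (7+17)/2 = 12; residential blocks left of it (closer to Red at 7) go to Red, those right go to Blue.
  B at 4 (w=90) → Red
  F at 7 (w=90) → Red
  D at 13 (w=70) → Blue
  C at 14 (w=450) → Blue
  G at 24 (w=90) → Blue
  A at 28 (w=300) → Blue
  E at 30 (w=30) → Blue
Red captures 180; Blue captures 940.

180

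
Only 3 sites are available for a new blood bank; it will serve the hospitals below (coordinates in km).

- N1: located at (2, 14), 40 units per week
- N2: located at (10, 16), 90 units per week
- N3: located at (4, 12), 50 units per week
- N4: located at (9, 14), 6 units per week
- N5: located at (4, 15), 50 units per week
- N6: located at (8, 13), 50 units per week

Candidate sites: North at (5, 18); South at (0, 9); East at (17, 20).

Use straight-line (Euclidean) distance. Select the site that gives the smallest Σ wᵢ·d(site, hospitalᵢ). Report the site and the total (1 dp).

Total weighted distance at each candidate:
  North (5, 18): total = 1472.4
  South (0, 9): total = 2433.5
  East (17, 20): total = 3461.5
Minimum is at North with total 1472.4 km.

North, total 1472.4 km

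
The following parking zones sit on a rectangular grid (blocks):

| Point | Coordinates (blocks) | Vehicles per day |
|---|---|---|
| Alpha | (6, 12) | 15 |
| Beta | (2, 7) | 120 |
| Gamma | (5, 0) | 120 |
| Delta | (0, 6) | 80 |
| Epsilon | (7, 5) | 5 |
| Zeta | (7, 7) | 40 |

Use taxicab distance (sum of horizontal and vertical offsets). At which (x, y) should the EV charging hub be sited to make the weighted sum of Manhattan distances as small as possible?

(2, 6)

Manhattan distance separates: Σwᵢ(|x−xᵢ|+|y−yᵢ|) = Σwᵢ|x−xᵢ| + Σwᵢ|y−yᵢ|, so x and y are optimised independently as 1-D weighted medians.
Total weight W = 380; half = 190.
x-coordinate, sorted with cumulative weight:
  x=0 (Delta, w=80) cum 80
  x=2 (Beta, w=120) cum 200  ← median
  x=5 (Gamma, w=120) cum 320
  x=6 (Alpha, w=15) cum 335
  x=7 (Epsilon, w=5) cum 340
  x=7 (Zeta, w=40) cum 380
⇒ x* = 2
y-coordinate, sorted with cumulative weight:
  y=0 (Gamma, w=120) cum 120
  y=5 (Epsilon, w=5) cum 125
  y=6 (Delta, w=80) cum 205  ← median
  y=7 (Beta, w=120) cum 325
  y=7 (Zeta, w=40) cum 365
  y=12 (Alpha, w=15) cum 380
⇒ y* = 6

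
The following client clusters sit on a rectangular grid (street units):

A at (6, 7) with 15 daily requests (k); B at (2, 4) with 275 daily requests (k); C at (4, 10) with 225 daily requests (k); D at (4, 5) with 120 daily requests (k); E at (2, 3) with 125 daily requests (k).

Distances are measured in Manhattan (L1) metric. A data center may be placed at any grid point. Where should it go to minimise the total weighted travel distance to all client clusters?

Manhattan distance separates: Σwᵢ(|x−xᵢ|+|y−yᵢ|) = Σwᵢ|x−xᵢ| + Σwᵢ|y−yᵢ|, so x and y are optimised independently as 1-D weighted medians.
Total weight W = 760; half = 380.
x-coordinate, sorted with cumulative weight:
  x=2 (B, w=275) cum 275
  x=2 (E, w=125) cum 400  ← median
  x=4 (C, w=225) cum 625
  x=4 (D, w=120) cum 745
  x=6 (A, w=15) cum 760
⇒ x* = 2
y-coordinate, sorted with cumulative weight:
  y=3 (E, w=125) cum 125
  y=4 (B, w=275) cum 400  ← median
  y=5 (D, w=120) cum 520
  y=7 (A, w=15) cum 535
  y=10 (C, w=225) cum 760
⇒ y* = 4

(2, 4)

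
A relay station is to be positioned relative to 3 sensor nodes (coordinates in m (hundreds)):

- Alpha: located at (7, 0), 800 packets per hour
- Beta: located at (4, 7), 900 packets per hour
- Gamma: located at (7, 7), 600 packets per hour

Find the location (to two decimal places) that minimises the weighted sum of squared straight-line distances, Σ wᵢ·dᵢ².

(5.83, 4.57)

The minimiser of Σwᵢ‖p−pᵢ‖² is the weighted centroid p* = (Σwᵢpᵢ)/(Σwᵢ).
Σwᵢ = 2300.
Σwᵢxᵢ = 800·7 + 900·4 + 600·7 = 13400.
Σwᵢyᵢ = 800·0 + 900·7 + 600·7 = 10500.
x* = 13400/2300 = 5.83, y* = 10500/2300 = 4.57.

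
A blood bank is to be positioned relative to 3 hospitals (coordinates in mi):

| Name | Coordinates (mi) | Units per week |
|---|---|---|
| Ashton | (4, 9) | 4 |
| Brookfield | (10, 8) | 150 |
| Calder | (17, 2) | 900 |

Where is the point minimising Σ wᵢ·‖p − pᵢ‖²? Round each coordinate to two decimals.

(15.95, 2.88)

The minimiser of Σwᵢ‖p−pᵢ‖² is the weighted centroid p* = (Σwᵢpᵢ)/(Σwᵢ).
Σwᵢ = 1054.
Σwᵢxᵢ = 4·4 + 150·10 + 900·17 = 16816.
Σwᵢyᵢ = 4·9 + 150·8 + 900·2 = 3036.
x* = 16816/1054 = 15.95, y* = 3036/1054 = 2.88.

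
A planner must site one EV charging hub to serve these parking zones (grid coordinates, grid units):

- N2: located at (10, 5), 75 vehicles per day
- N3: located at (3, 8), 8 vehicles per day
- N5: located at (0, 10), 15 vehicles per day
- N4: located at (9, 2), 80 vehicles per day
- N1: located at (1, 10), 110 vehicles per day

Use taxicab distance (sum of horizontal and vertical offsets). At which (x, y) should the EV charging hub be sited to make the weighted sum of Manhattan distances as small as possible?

(9, 5)

Manhattan distance separates: Σwᵢ(|x−xᵢ|+|y−yᵢ|) = Σwᵢ|x−xᵢ| + Σwᵢ|y−yᵢ|, so x and y are optimised independently as 1-D weighted medians.
Total weight W = 288; half = 144.
x-coordinate, sorted with cumulative weight:
  x=0 (N5, w=15) cum 15
  x=1 (N1, w=110) cum 125
  x=3 (N3, w=8) cum 133
  x=9 (N4, w=80) cum 213  ← median
  x=10 (N2, w=75) cum 288
⇒ x* = 9
y-coordinate, sorted with cumulative weight:
  y=2 (N4, w=80) cum 80
  y=5 (N2, w=75) cum 155  ← median
  y=8 (N3, w=8) cum 163
  y=10 (N5, w=15) cum 178
  y=10 (N1, w=110) cum 288
⇒ y* = 5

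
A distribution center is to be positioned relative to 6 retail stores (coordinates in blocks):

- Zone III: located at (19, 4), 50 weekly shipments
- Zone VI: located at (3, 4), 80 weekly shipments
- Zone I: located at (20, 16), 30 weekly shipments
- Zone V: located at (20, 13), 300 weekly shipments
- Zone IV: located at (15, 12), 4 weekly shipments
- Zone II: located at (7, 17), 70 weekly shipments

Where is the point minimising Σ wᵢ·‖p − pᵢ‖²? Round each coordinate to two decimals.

(15.62, 11.49)

The minimiser of Σwᵢ‖p−pᵢ‖² is the weighted centroid p* = (Σwᵢpᵢ)/(Σwᵢ).
Σwᵢ = 534.
Σwᵢxᵢ = 50·19 + 80·3 + 30·20 + 300·20 + 4·15 + 70·7 = 8340.
Σwᵢyᵢ = 50·4 + 80·4 + 30·16 + 300·13 + 4·12 + 70·17 = 6138.
x* = 8340/534 = 15.62, y* = 6138/534 = 11.49.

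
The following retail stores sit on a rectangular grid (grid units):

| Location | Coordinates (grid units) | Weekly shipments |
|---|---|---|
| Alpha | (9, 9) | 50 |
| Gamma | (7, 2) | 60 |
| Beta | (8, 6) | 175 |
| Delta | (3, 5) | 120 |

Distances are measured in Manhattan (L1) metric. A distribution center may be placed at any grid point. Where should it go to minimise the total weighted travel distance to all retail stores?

Manhattan distance separates: Σwᵢ(|x−xᵢ|+|y−yᵢ|) = Σwᵢ|x−xᵢ| + Σwᵢ|y−yᵢ|, so x and y are optimised independently as 1-D weighted medians.
Total weight W = 405; half = 202.5.
x-coordinate, sorted with cumulative weight:
  x=3 (Delta, w=120) cum 120
  x=7 (Gamma, w=60) cum 180
  x=8 (Beta, w=175) cum 355  ← median
  x=9 (Alpha, w=50) cum 405
⇒ x* = 8
y-coordinate, sorted with cumulative weight:
  y=2 (Gamma, w=60) cum 60
  y=5 (Delta, w=120) cum 180
  y=6 (Beta, w=175) cum 355  ← median
  y=9 (Alpha, w=50) cum 405
⇒ y* = 6

(8, 6)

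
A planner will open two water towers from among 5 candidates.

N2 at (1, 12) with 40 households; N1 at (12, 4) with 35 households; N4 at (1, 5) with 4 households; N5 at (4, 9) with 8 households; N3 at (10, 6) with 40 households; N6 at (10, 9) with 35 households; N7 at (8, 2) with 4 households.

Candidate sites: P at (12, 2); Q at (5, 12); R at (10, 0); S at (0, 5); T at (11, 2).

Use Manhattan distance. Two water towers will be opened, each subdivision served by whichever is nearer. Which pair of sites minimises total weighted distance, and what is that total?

{Q, T}, total 833

Evaluate every pair (each demand assigned to the nearer of the two):
  {Q, T}: total = 833
  {P, Q}: total = 842
  {Q, R}: total = 982
  {S, T}: total = 985
  {P, S}: total = 1029
  {R, S}: total = 1169
  {Q, S}: total = 1415
  {P, T}: total = 1526
  {R, T}: total = 1561
  {P, R}: total = 1657
Best pair: {Q, T} with total 833.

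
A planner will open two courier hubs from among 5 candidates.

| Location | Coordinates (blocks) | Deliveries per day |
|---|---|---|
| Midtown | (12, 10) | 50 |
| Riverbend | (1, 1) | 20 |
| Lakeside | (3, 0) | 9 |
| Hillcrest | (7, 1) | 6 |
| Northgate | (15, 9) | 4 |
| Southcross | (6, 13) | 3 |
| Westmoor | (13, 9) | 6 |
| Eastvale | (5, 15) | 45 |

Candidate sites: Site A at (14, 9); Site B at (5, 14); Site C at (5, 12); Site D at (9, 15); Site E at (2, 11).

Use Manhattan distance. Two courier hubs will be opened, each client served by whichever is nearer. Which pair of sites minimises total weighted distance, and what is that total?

Evaluate every pair (each demand assigned to the nearer of the two):
  {Site A, Site B}: total = 785
  {Site A, Site C}: total = 805
  {Site A, Site E}: total = 911
  {Site A, Site D}: total = 1045
  {Site C, Site E}: total = 1115
  {Site D, Site E}: total = 1121
  {Site B, Site C}: total = 1123
  {Site B, Site D}: total = 1133
  {Site C, Site D}: total = 1153
  {Site B, Site E}: total = 1157
Best pair: {Site A, Site B} with total 785.

{Site A, Site B}, total 785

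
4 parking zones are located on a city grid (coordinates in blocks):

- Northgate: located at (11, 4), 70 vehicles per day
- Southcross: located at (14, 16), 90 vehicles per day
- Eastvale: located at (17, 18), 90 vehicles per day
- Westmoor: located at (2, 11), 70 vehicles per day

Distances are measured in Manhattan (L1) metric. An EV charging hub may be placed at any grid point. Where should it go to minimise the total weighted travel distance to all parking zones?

Manhattan distance separates: Σwᵢ(|x−xᵢ|+|y−yᵢ|) = Σwᵢ|x−xᵢ| + Σwᵢ|y−yᵢ|, so x and y are optimised independently as 1-D weighted medians.
Total weight W = 320; half = 160.
x-coordinate, sorted with cumulative weight:
  x=2 (Westmoor, w=70) cum 70
  x=11 (Northgate, w=70) cum 140
  x=14 (Southcross, w=90) cum 230  ← median
  x=17 (Eastvale, w=90) cum 320
⇒ x* = 14
y-coordinate, sorted with cumulative weight:
  y=4 (Northgate, w=70) cum 70
  y=11 (Westmoor, w=70) cum 140
  y=16 (Southcross, w=90) cum 230  ← median
  y=18 (Eastvale, w=90) cum 320
⇒ y* = 16

(14, 16)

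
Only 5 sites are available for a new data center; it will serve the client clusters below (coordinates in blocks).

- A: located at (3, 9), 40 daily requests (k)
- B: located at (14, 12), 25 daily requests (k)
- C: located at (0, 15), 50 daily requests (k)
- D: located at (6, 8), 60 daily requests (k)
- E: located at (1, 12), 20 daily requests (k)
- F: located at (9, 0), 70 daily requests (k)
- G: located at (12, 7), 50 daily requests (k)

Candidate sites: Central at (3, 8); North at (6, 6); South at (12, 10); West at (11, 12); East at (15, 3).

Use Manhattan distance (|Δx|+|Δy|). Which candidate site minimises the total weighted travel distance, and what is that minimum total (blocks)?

North, total 2660 blocks

Total weighted distance at each candidate:
  Central (3, 8): total = 2695
  North (6, 6): total = 2660
  South (12, 10): total = 3150
  West (11, 12): total = 3235
  East (15, 3): total = 4600
Minimum is at North with total 2660 blocks.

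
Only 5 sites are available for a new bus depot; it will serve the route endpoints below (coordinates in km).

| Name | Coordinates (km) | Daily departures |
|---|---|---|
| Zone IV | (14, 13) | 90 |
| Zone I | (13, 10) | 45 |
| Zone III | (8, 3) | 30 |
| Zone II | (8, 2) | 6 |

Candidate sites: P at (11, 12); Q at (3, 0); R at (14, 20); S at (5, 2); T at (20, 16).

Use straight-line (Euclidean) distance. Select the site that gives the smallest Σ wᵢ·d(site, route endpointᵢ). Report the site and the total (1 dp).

P, total 759.1 km

Total weighted distance at each candidate:
  P (11, 12): total = 759.1
  Q (3, 0): total = 2376.3
  R (14, 20): total = 1736.9
  S (5, 2): total = 1901.1
  T (20, 16): total = 1660.0
Minimum is at P with total 759.1 km.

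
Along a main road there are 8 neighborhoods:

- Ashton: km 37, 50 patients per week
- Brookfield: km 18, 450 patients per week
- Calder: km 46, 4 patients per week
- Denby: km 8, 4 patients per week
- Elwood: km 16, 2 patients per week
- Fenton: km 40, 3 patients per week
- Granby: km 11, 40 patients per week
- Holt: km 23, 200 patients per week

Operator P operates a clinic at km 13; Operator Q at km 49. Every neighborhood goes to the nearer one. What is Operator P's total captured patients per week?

The indifferent point is the midpoint (13+49)/2 = 31; neighborhoods left of it (closer to Operator P at 13) go to Operator P, those right go to Operator Q.
  Denby at 8 (w=4) → Operator P
  Granby at 11 (w=40) → Operator P
  Elwood at 16 (w=2) → Operator P
  Brookfield at 18 (w=450) → Operator P
  Holt at 23 (w=200) → Operator P
  Ashton at 37 (w=50) → Operator Q
  Fenton at 40 (w=3) → Operator Q
  Calder at 46 (w=4) → Operator Q
Operator P captures 696; Operator Q captures 57.

696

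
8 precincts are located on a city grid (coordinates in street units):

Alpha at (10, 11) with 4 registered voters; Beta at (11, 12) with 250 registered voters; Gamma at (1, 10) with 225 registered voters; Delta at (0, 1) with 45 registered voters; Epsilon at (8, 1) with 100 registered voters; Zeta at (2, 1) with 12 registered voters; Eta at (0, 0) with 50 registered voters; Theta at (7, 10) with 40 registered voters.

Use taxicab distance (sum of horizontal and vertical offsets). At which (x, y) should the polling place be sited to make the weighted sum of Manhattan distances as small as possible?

(7, 10)

Manhattan distance separates: Σwᵢ(|x−xᵢ|+|y−yᵢ|) = Σwᵢ|x−xᵢ| + Σwᵢ|y−yᵢ|, so x and y are optimised independently as 1-D weighted medians.
Total weight W = 726; half = 363.
x-coordinate, sorted with cumulative weight:
  x=0 (Delta, w=45) cum 45
  x=0 (Eta, w=50) cum 95
  x=1 (Gamma, w=225) cum 320
  x=2 (Zeta, w=12) cum 332
  x=7 (Theta, w=40) cum 372  ← median
  x=8 (Epsilon, w=100) cum 472
  x=10 (Alpha, w=4) cum 476
  x=11 (Beta, w=250) cum 726
⇒ x* = 7
y-coordinate, sorted with cumulative weight:
  y=0 (Eta, w=50) cum 50
  y=1 (Delta, w=45) cum 95
  y=1 (Epsilon, w=100) cum 195
  y=1 (Zeta, w=12) cum 207
  y=10 (Gamma, w=225) cum 432  ← median
  y=10 (Theta, w=40) cum 472
  y=11 (Alpha, w=4) cum 476
  y=12 (Beta, w=250) cum 726
⇒ y* = 10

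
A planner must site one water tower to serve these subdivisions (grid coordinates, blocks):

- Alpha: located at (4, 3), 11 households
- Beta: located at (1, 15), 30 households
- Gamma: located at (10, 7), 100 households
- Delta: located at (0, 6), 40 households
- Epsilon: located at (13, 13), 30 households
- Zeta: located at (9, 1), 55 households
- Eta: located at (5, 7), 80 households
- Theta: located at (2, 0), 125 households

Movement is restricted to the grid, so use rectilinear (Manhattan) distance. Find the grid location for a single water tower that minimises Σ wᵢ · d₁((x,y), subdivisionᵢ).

Manhattan distance separates: Σwᵢ(|x−xᵢ|+|y−yᵢ|) = Σwᵢ|x−xᵢ| + Σwᵢ|y−yᵢ|, so x and y are optimised independently as 1-D weighted medians.
Total weight W = 471; half = 235.5.
x-coordinate, sorted with cumulative weight:
  x=0 (Delta, w=40) cum 40
  x=1 (Beta, w=30) cum 70
  x=2 (Theta, w=125) cum 195
  x=4 (Alpha, w=11) cum 206
  x=5 (Eta, w=80) cum 286  ← median
  x=9 (Zeta, w=55) cum 341
  x=10 (Gamma, w=100) cum 441
  x=13 (Epsilon, w=30) cum 471
⇒ x* = 5
y-coordinate, sorted with cumulative weight:
  y=0 (Theta, w=125) cum 125
  y=1 (Zeta, w=55) cum 180
  y=3 (Alpha, w=11) cum 191
  y=6 (Delta, w=40) cum 231
  y=7 (Gamma, w=100) cum 331  ← median
  y=7 (Eta, w=80) cum 411
  y=13 (Epsilon, w=30) cum 441
  y=15 (Beta, w=30) cum 471
⇒ y* = 7

(5, 7)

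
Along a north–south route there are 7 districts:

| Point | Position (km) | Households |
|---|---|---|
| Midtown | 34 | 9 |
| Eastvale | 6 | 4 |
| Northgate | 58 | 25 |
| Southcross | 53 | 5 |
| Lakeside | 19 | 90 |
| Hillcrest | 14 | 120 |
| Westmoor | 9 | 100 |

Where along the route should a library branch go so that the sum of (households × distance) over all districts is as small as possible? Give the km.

x = 14

For a sum of weighted absolute distances on a line, the optimum is the weighted median (not the mean). Total weight W = 353; half-weight = 176.5.
Sort by position and accumulate weight:
  km 6 (Eastvale, w=4) → cum 4
  km 9 (Westmoor, w=100) → cum 104
  km 14 (Hillcrest, w=120) → cum 224  ≥ 176.5 → median here
  km 19 (Lakeside, w=90) → cum 314
  km 34 (Midtown, w=9) → cum 323
  km 53 (Southcross, w=5) → cum 328
  km 58 (Northgate, w=25) → cum 353
Optimal location: km 14.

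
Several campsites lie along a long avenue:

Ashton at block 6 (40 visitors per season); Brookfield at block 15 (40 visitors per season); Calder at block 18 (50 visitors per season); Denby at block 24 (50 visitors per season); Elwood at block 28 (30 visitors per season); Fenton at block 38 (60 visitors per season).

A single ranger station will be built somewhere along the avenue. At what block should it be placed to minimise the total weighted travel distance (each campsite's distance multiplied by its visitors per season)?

x = 24

For a sum of weighted absolute distances on a line, the optimum is the weighted median (not the mean). Total weight W = 270; half-weight = 135.
Sort by position and accumulate weight:
  block 6 (Ashton, w=40) → cum 40
  block 15 (Brookfield, w=40) → cum 80
  block 18 (Calder, w=50) → cum 130
  block 24 (Denby, w=50) → cum 180  ≥ 135 → median here
  block 28 (Elwood, w=30) → cum 210
  block 38 (Fenton, w=60) → cum 270
Optimal location: block 24.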